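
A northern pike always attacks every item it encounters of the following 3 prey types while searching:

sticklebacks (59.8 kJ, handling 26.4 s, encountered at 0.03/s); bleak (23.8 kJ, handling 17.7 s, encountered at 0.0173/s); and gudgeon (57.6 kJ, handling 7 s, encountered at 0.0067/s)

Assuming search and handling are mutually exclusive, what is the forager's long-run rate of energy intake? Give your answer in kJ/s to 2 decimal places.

1.21 kJ/s

Energy encountered per unit search time: 0.03×59.8 + 0.0173×23.8 + 0.0067×57.6 = 2.592 kJ/s.
Handling time per unit search time: 0.03×26.4 + 0.0173×17.7 + 0.0067×7 = 1.145.
Rate = 2.592/(1 + 1.145) = 1.208 kJ/s.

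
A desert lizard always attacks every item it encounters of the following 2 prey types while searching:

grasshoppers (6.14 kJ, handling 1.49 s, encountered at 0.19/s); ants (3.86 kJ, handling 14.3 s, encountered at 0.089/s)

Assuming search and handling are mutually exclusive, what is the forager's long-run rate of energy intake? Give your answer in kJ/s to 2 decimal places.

0.59 kJ/s

R = Σλ_iE_i / (1 + Σλ_ih_i)
Numerator: 0.19×6.14 + 0.089×3.86 = 1.51
Denominator: 1 + 0.19×1.49 + 0.089×14.3 = 2.556
R = 1.51/2.556 = 0.5909 kJ/s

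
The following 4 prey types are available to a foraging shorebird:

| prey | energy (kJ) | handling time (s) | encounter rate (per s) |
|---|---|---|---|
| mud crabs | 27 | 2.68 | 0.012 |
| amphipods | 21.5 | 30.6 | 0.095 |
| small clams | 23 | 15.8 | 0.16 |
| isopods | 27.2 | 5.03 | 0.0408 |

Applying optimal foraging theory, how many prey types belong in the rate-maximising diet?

3

E/h in descending order: mud crabs 10.1, isopods 5.41, small clams 1.46, amphipods 0.703 kJ/s. The optimal diet is the largest prefix of this list for which every included type satisfies E_i/h_i > R on the types above it.
Rate on top 1: 0.3139. isopods: 5.41 > 0.3139 → include.
Rate on top 2: 1.159. small clams: 1.46 > 1.159 → include.
Rate on top 3: 1.358. amphipods: 0.703 < 1.358 → exclude; stop.
Optimal diet: mud crabs, isopods, small clams — 3 of 4 types.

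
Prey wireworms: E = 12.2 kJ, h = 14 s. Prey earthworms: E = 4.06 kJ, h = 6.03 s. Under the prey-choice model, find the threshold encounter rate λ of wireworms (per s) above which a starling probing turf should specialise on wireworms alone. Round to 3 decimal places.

At the threshold, the rate on wireworms alone equals the profitability of earthworms: λ·12.2/(1 + λ·14) = 4.06/6.03 = 0.6733.
Rearranging, λ(12.2 − 0.6733×14) = 0.6733, so λ = 0.6733/2.774 = 0.2427 per s.

0.243 per s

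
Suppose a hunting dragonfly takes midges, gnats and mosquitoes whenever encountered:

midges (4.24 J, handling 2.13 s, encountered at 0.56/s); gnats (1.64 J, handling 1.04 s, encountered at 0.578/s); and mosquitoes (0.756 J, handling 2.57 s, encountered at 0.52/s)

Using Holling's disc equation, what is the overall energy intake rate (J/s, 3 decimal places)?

0.900 J/s

R = (0.56×4.24 + 0.578×1.64 + 0.52×0.756) / (1 + 0.56×2.13 + 0.578×1.04 + 0.52×2.57) = 3.715/4.13 = 0.8996 J/s.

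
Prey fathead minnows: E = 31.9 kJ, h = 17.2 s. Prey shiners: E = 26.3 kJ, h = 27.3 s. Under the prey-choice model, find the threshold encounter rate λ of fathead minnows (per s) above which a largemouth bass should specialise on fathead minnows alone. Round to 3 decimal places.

0.063 per s

The zero-one rule: include shiners iff E₂/h₂ > λE₁/(1+λh₁). Equality gives the switch point.
λE₁h₂ = E₂ + λE₂h₁ ⇒ λ = E₂/(E₁h₂ − E₂h₁) = 26.3/(870.9 − 452.4) = 0.06284 per s.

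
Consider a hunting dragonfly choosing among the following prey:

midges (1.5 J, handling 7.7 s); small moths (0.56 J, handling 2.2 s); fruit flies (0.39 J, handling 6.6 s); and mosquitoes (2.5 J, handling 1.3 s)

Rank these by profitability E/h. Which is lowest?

fruit flies

In descending order of E/h:
mosquitoes: 2.5/1.3 = 1.92 J/s
small moths: 0.56/2.2 = 0.255 J/s
midges: 1.5/7.7 = 0.195 J/s
fruit flies: 0.39/6.6 = 0.0591 J/s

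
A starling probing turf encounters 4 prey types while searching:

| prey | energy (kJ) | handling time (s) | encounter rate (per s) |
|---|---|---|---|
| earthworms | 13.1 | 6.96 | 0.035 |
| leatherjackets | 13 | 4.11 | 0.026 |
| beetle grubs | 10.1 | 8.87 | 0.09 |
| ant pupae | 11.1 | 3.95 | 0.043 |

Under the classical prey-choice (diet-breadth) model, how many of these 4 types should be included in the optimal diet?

4

Profitabilities (E/h, kJ/s): leatherjackets 3.16, ant pupae 2.81, earthworms 1.88, beetle grubs 1.14. Add prey in this order while the next type's profitability exceeds the intake rate on those already taken.
Rate on top 1: 0.3054. ant pupae: 2.81 > 0.3054 → include.
Rate on top 2: 0.6386. earthworms: 1.88 > 0.6386 → include.
Rate on top 3: 0.8379. beetle grubs: 1.14 > 0.8379 → include.
Optimal diet: leatherjackets, ant pupae, earthworms, beetle grubs — 4 of 4 types.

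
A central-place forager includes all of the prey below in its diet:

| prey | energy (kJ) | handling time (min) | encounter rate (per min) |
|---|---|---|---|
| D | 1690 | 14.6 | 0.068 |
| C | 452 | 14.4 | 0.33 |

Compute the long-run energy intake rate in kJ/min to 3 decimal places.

R = (0.068×1690 + 0.33×452) / (1 + 0.068×14.6 + 0.33×14.4) = 264.1/6.745 = 39.15 kJ/min.

39.153 kJ/min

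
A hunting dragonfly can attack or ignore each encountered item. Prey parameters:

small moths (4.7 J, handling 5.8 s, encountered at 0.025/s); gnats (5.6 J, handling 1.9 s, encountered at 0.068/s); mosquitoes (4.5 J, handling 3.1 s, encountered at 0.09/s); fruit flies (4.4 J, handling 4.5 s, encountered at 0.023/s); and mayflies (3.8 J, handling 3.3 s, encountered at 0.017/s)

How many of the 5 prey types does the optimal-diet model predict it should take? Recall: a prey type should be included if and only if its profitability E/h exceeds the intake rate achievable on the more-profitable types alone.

5

Profitabilities (E/h, J/s): gnats 2.95, mosquitoes 1.45, mayflies 1.15, fruit flies 0.978, small moths 0.81. Add prey in this order while the next type's profitability exceeds the intake rate on those already taken.
Rate on top 1: 0.3372. mosquitoes: 1.45 > 0.3372 → include.
Rate on top 2: 0.558. mayflies: 1.15 > 0.558 → include.
Rate on top 3: 0.5808. fruit flies: 0.978 > 0.5808 → include.
Rate on top 4: 0.607. small moths: 0.81 > 0.607 → include.
Optimal diet: gnats, mosquitoes, mayflies, fruit flies, small moths — 5 of 5 types.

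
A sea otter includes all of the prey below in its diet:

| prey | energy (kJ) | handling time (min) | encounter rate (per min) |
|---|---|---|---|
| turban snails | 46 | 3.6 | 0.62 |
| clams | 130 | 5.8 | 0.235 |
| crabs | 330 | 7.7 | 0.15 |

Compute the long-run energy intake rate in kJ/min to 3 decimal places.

R = (0.62×46 + 0.235×130 + 0.15×330) / (1 + 0.62×3.6 + 0.235×5.8 + 0.15×7.7) = 108.6/5.75 = 18.88 kJ/min.

18.882 kJ/min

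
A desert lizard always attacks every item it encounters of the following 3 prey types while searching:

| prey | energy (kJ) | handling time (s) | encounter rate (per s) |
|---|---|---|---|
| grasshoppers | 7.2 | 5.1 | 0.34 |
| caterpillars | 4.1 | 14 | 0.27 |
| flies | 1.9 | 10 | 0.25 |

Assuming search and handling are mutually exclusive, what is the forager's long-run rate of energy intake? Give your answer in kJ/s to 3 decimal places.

R = (0.34×7.2 + 0.27×4.1 + 0.25×1.9) / (1 + 0.34×5.1 + 0.27×14 + 0.25×10) = 4.03/9.014 = 0.4471 kJ/s.

0.447 kJ/s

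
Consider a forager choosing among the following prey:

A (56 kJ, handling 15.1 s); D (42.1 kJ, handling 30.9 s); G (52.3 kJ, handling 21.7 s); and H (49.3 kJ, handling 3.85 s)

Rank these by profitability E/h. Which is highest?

Profitability E/h (kJ/s): A = 56/15.1 = 3.71, D = 42.1/30.9 = 1.36, G = 52.3/21.7 = 2.41, H = 49.3/3.85 = 12.8.
Ranked: H > A > G > D.

H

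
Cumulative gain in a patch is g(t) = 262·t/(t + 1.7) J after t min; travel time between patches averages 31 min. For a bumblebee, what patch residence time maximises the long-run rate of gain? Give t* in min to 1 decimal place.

7.3 min

By the marginal value theorem, leave when the instantaneous gain rate g'(t) equals the habitat-wide average g(t)/(T + t).
g'(t) = 262·1.7/(t + 1.7)². Setting 262·1.7/(t+1.7)² = 262t/[(t+1.7)(31+t)] gives 1.7(31+t) = t(t+1.7), so t² = 1.7×31 = 52.7.
t* = √52.7 = 7.259 min.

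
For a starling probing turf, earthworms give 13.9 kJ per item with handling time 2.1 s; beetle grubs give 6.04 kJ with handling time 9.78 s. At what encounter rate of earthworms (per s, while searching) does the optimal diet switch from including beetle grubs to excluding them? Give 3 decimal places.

The zero-one rule: include beetle grubs iff E₂/h₂ > λE₁/(1+λh₁). Equality gives the switch point.
λE₁h₂ = E₂ + λE₂h₁ ⇒ λ = E₂/(E₁h₂ − E₂h₁) = 6.04/(135.9 − 12.68) = 0.049 per s.

0.049 per s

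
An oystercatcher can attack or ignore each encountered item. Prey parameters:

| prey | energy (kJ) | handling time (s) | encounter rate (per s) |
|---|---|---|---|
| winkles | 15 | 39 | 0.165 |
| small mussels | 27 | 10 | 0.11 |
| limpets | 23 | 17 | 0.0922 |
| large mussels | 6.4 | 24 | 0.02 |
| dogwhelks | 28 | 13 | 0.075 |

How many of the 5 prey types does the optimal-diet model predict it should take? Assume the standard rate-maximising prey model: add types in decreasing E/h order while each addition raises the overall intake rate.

Profitabilities (E/h, kJ/s): small mussels 2.7, dogwhelks 2.15, limpets 1.35, winkles 0.385, large mussels 0.267. Add prey in this order while the next type's profitability exceeds the intake rate on those already taken.
Rate on top 1: 1.414. dogwhelks: 2.15 > 1.414 → include.
Rate on top 2: 1.649. limpets: 1.35 < 1.649 → exclude; stop.
Optimal diet: small mussels, dogwhelks — 2 of 5 types.

2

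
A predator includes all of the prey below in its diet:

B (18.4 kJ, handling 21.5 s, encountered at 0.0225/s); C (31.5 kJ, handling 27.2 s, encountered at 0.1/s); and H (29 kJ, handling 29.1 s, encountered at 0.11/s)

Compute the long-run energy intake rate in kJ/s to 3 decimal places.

R = (0.0225×18.4 + 0.1×31.5 + 0.11×29) / (1 + 0.0225×21.5 + 0.1×27.2 + 0.11×29.1) = 6.754/7.405 = 0.9121 kJ/s.

0.912 kJ/s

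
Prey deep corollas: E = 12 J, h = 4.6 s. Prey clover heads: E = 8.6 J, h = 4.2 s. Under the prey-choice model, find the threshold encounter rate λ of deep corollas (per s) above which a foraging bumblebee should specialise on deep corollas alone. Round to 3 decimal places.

Drop clover heads once their profitability E₂/h₂ falls below the rate achievable on deep corollas alone: E₂/h₂ = λE₁/(1 + λh₁).
Solve for λ: λE₁h₂ = E₂(1 + λh₁) → λ(E₁h₂ − E₂h₁) = E₂ → λ = E₂/(E₁h₂ − E₂h₁).
λ = 8.6/(12×4.2 − 8.6×4.6) = 8.6/10.84 = 0.7934 per s.

0.793 per s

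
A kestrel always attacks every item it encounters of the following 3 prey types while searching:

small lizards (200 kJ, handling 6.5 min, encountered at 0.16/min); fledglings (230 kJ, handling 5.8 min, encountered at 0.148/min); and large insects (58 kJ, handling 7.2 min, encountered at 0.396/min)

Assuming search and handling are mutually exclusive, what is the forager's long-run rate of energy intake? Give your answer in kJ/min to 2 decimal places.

15.48 kJ/min

R = (0.16×200 + 0.148×230 + 0.396×58) / (1 + 0.16×6.5 + 0.148×5.8 + 0.396×7.2) = 89.01/5.75 = 15.48 kJ/min.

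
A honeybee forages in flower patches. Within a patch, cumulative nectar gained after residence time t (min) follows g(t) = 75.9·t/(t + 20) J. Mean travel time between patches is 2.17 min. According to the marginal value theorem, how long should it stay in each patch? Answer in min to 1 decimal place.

6.6 min

By the marginal value theorem, leave when the instantaneous gain rate g'(t) equals the habitat-wide average g(t)/(T + t).
g'(t) = 75.9·20/(t + 20)². Setting 75.9·20/(t+20)² = 75.9t/[(t+20)(2.17+t)] gives 20(2.17+t) = t(t+20), so t² = 20×2.17 = 43.4.
t* = √43.4 = 6.588 min.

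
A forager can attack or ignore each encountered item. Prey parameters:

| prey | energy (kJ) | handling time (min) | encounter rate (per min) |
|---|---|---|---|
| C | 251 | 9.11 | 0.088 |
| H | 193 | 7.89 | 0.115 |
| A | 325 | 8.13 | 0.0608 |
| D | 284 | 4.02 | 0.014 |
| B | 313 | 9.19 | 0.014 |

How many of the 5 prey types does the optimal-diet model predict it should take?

5

Profitabilities (E/h, kJ/min): D 70.6, A 40, B 34.1, C 27.6, H 24.5. Add prey in this order while the next type's profitability exceeds the intake rate on those already taken.
Rate on top 1: 3.764. A: 40 > 3.764 → include.
Rate on top 2: 15.31. B: 34.1 > 15.31 → include.
Rate on top 3: 16.74. C: 27.6 > 16.74 → include.
Rate on top 4: 20.24. H: 24.5 > 20.24 → include.
Optimal diet: D, A, B, C, H — 5 of 5 types.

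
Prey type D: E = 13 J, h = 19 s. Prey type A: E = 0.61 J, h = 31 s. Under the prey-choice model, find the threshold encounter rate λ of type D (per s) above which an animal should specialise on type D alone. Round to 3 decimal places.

0.002 per s

At the threshold, the rate on type D alone equals the profitability of type A: λ·13/(1 + λ·19) = 0.61/31 = 0.01968.
Rearranging, λ(13 − 0.01968×19) = 0.01968, so λ = 0.01968/12.63 = 0.001558 per s.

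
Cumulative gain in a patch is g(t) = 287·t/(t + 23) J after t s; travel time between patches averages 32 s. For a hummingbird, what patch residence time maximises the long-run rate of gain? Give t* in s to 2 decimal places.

By the marginal value theorem, leave when the instantaneous gain rate g'(t) equals the habitat-wide average g(t)/(T + t).
g'(t) = 287·23/(t + 23)². Setting 287·23/(t+23)² = 287t/[(t+23)(32+t)] gives 23(32+t) = t(t+23), so t² = 23×32 = 736.
t* = √736 = 27.13 s.

27.13 s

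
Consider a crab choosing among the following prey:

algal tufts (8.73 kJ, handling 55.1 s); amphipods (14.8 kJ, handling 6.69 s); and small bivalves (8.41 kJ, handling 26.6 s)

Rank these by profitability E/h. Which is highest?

amphipods

Profitability E/h (kJ/s): algal tufts = 8.73/55.1 = 0.158, amphipods = 14.8/6.69 = 2.21, small bivalves = 8.41/26.6 = 0.316.
Ranked: amphipods > small bivalves > algal tufts.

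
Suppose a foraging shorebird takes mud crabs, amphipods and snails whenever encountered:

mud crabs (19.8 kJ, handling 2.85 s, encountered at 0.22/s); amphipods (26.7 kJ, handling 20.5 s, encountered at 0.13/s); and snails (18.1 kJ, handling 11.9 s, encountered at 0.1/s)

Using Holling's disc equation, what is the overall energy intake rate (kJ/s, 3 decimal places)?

R = Σλ_iE_i / (1 + Σλ_ih_i)
Numerator: 0.22×19.8 + 0.13×26.7 + 0.1×18.1 = 9.637
Denominator: 1 + 0.22×2.85 + 0.13×20.5 + 0.1×11.9 = 5.482
R = 9.637/5.482 = 1.758 kJ/s

1.758 kJ/s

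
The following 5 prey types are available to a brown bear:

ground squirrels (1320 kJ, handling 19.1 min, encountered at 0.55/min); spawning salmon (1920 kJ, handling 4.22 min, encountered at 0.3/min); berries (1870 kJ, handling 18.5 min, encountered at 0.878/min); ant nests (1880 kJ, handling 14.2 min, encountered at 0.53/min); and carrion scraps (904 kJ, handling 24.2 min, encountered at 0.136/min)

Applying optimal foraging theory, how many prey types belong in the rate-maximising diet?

Profitabilities (E/h, kJ/min): spawning salmon 455, ant nests 132, berries 101, ground squirrels 69.1, carrion scraps 37.4. Add prey in this order while the next type's profitability exceeds the intake rate on those already taken.
Rate on top 1: 254.2. ant nests: 132 < 254.2 → exclude; stop.
Optimal diet: spawning salmon — 1 of 5 types.

1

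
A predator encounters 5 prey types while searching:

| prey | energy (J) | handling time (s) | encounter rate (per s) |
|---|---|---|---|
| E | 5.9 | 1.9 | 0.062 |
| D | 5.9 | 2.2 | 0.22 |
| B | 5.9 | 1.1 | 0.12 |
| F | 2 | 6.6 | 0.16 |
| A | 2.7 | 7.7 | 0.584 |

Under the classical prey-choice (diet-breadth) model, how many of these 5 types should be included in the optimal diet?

E/h in descending order: B 5.36, E 3.11, D 2.68, A 0.351, F 0.303 J/s. The optimal diet is the largest prefix of this list for which every included type satisfies E_i/h_i > R on the types above it.
Rate on top 1: 0.6254. E: 3.11 > 0.6254 → include.
Rate on top 2: 0.8592. D: 2.68 > 0.8592 → include.
Rate on top 3: 1.368. A: 0.351 < 1.368 → exclude; stop.
Optimal diet: B, E, D — 3 of 5 types.

3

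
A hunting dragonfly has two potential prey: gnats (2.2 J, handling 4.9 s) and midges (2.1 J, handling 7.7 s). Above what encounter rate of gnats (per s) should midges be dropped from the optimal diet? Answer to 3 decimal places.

0.316 per s

Drop midges once their profitability E₂/h₂ falls below the rate achievable on gnats alone: E₂/h₂ = λE₁/(1 + λh₁).
Solve for λ: λE₁h₂ = E₂(1 + λh₁) → λ(E₁h₂ − E₂h₁) = E₂ → λ = E₂/(E₁h₂ − E₂h₁).
λ = 2.1/(2.2×7.7 − 2.1×4.9) = 2.1/6.65 = 0.3158 per s.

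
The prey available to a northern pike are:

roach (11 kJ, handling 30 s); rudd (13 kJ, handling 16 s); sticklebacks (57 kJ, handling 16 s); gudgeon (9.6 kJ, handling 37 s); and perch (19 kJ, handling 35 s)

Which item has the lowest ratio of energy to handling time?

gudgeon

In descending order of E/h:
sticklebacks: 57/16 = 3.56 kJ/s
rudd: 13/16 = 0.812 kJ/s
perch: 19/35 = 0.543 kJ/s
roach: 11/30 = 0.367 kJ/s
gudgeon: 9.6/37 = 0.259 kJ/s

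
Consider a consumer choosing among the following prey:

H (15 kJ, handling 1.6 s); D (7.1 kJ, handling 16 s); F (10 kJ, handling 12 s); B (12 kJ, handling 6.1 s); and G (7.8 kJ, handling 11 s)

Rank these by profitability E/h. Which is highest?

In descending order of E/h:
H: 15/1.6 = 9.38 kJ/s
B: 12/6.1 = 1.97 kJ/s
F: 10/12 = 0.833 kJ/s
G: 7.8/11 = 0.709 kJ/s
D: 7.1/16 = 0.444 kJ/s

H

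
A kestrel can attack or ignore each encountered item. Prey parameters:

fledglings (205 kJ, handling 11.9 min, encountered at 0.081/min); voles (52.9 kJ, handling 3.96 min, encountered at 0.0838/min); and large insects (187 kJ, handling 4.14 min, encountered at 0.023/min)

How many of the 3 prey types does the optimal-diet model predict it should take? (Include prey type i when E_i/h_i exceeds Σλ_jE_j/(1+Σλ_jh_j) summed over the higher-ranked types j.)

3

E/h in descending order: large insects 45.2, fledglings 17.2, voles 13.4 kJ/min. The optimal diet is the largest prefix of this list for which every included type satisfies E_i/h_i > R on the types above it.
Rate on top 1: 3.927. fledglings: 17.2 > 3.927 → include.
Rate on top 2: 10.15. voles: 13.4 > 10.15 → include.
Optimal diet: large insects, fledglings, voles — 3 of 3 types.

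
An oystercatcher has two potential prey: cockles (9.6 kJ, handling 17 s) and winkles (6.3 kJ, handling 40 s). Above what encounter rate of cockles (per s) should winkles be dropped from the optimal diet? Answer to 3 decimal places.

0.023 per s

At the threshold, the rate on cockles alone equals the profitability of winkles: λ·9.6/(1 + λ·17) = 6.3/40 = 0.1575.
Rearranging, λ(9.6 − 0.1575×17) = 0.1575, so λ = 0.1575/6.922 = 0.02275 per s.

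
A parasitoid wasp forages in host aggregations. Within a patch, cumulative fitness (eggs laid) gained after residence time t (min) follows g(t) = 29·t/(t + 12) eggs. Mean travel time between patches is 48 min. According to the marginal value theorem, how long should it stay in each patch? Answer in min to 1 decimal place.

24.0 min

By the marginal value theorem, leave when the instantaneous gain rate g'(t) equals the habitat-wide average g(t)/(T + t).
g'(t) = 29·12/(t + 12)². Setting 29·12/(t+12)² = 29t/[(t+12)(48+t)] gives 12(48+t) = t(t+12), so t² = 12×48 = 576.
t* = √576 = 24 min.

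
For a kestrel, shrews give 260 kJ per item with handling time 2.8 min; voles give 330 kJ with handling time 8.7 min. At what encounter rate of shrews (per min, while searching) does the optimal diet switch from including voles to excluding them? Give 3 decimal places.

The zero-one rule: include voles iff E₂/h₂ > λE₁/(1+λh₁). Equality gives the switch point.
λE₁h₂ = E₂ + λE₂h₁ ⇒ λ = E₂/(E₁h₂ − E₂h₁) = 330/(2262 − 924) = 0.2466 per min.

0.247 per min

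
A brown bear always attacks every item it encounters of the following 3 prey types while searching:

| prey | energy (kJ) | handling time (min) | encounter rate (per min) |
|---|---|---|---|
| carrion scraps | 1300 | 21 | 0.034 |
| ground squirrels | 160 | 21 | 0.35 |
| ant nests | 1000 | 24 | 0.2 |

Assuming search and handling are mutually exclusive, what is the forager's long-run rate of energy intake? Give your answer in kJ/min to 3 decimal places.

21.653 kJ/min

Energy encountered per unit search time: 0.034×1300 + 0.35×160 + 0.2×1000 = 300.2 kJ/min.
Handling time per unit search time: 0.034×21 + 0.35×21 + 0.2×24 = 12.86.
Rate = 300.2/(1 + 12.86) = 21.65 kJ/min.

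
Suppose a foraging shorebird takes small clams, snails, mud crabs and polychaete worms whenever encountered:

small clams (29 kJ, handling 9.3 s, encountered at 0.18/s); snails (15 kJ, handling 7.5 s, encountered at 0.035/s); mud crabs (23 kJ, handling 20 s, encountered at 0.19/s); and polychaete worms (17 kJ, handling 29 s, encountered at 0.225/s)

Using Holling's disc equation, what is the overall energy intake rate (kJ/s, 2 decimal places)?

R = (0.18×29 + 0.035×15 + 0.19×23 + 0.225×17) / (1 + 0.18×9.3 + 0.035×7.5 + 0.19×20 + 0.225×29) = 13.94/13.26 = 1.051 kJ/s.

1.05 kJ/s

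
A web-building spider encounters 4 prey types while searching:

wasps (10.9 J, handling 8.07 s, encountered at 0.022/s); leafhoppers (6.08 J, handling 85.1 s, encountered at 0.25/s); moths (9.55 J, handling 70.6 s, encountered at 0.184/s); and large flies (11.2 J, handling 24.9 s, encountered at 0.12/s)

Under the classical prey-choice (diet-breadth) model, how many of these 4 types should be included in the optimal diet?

2

E/h in descending order: wasps 1.35, large flies 0.45, moths 0.135, leafhoppers 0.0714 J/s. The optimal diet is the largest prefix of this list for which every included type satisfies E_i/h_i > R on the types above it.
Rate on top 1: 0.2036. large flies: 0.45 > 0.2036 → include.
Rate on top 2: 0.3802. moths: 0.135 < 0.3802 → exclude; stop.
Optimal diet: wasps, large flies — 2 of 4 types.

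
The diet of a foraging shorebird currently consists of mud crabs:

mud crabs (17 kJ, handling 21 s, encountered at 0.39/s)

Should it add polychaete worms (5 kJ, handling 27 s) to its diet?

Intake rate on the current diet: R = (0.39×17) / (1 + 0.39×21) = 6.63/9.19 = 0.7214 kJ/s.
polychaete worms: E/h = 5/27 = 0.1852 kJ/s.
Since 0.1852 < R, time spent handling polychaete worms is better spent searching.

No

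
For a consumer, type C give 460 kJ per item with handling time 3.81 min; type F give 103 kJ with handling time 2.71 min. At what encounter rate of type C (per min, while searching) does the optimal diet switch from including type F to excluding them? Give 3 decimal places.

The zero-one rule: include type F iff E₂/h₂ > λE₁/(1+λh₁). Equality gives the switch point.
λE₁h₂ = E₂ + λE₂h₁ ⇒ λ = E₂/(E₁h₂ − E₂h₁) = 103/(1247 − 392.4) = 0.1206 per min.

0.121 per min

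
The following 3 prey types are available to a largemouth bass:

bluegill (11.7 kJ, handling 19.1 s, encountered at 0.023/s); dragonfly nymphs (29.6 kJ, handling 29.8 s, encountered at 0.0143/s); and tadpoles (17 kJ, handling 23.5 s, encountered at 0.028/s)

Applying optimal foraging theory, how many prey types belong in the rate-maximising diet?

E/h in descending order: dragonfly nymphs 0.993, tadpoles 0.723, bluegill 0.613 kJ/s. The optimal diet is the largest prefix of this list for which every included type satisfies E_i/h_i > R on the types above it.
Rate on top 1: 0.2968. tadpoles: 0.723 > 0.2968 → include.
Rate on top 2: 0.4315. bluegill: 0.613 > 0.4315 → include.
Optimal diet: dragonfly nymphs, tadpoles, bluegill — 3 of 3 types.

3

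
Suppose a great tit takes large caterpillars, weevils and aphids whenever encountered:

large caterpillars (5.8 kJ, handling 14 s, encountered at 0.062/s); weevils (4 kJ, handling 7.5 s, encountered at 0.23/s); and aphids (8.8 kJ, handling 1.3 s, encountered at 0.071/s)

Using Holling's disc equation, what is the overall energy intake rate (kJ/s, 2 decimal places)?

R = (0.062×5.8 + 0.23×4 + 0.071×8.8) / (1 + 0.062×14 + 0.23×7.5 + 0.071×1.3) = 1.904/3.685 = 0.5168 kJ/s.

0.52 kJ/s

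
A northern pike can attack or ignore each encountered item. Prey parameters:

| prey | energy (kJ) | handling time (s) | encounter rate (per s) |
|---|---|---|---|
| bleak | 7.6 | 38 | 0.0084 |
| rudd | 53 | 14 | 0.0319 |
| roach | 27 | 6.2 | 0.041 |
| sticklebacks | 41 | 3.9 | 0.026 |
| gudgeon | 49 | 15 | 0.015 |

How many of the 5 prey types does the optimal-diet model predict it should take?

Rank by E/h (kJ/s): sticklebacks 10.5, roach 4.35, rudd 3.79, gudgeon 3.27, bleak 0.2. Include each in turn until the next type's E/h falls below the running intake rate.
Rate on top 1: 0.9679. roach: 4.35 > 0.9679 → include.
Rate on top 2: 1.603. rudd: 3.79 > 1.603 → include.
Rate on top 3: 2.144. gudgeon: 3.27 > 2.144 → include.
Rate on top 4: 2.268. bleak: 0.2 < 2.268 → exclude; stop.
Optimal diet: sticklebacks, roach, rudd, gudgeon — 4 of 5 types.

4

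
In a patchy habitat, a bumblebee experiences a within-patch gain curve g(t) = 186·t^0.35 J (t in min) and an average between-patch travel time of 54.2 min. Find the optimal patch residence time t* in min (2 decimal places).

29.18 min

Maximise g(t)/(T+t): set derivative to zero → g'(t)(T+t) = g(t).
g'(t) = 0.35·186·t^-0.65. Setting 0.35·186·t^-0.65 = 186·t^0.35/(54.2+t) gives 0.35(54.2+t) = t, so 0.65·t = 0.35×54.2.
t* = 0.35×54.2/0.65 = 29.18 min.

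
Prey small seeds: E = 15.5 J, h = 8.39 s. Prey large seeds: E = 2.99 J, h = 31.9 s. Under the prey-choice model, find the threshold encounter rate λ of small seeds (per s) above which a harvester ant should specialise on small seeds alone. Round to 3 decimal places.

At the threshold, the rate on small seeds alone equals the profitability of large seeds: λ·15.5/(1 + λ·8.39) = 2.99/31.9 = 0.09373.
Rearranging, λ(15.5 − 0.09373×8.39) = 0.09373, so λ = 0.09373/14.71 = 0.00637 per s.

0.006 per s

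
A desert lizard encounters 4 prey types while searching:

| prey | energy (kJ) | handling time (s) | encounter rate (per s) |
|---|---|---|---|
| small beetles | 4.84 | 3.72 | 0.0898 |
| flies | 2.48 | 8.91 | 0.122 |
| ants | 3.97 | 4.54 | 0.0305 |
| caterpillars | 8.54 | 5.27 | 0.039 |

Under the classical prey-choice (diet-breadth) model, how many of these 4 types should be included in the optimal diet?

Profitabilities (E/h, kJ/s): caterpillars 1.62, small beetles 1.3, ants 0.874, flies 0.278. Add prey in this order while the next type's profitability exceeds the intake rate on those already taken.
Rate on top 1: 0.2763. small beetles: 1.3 > 0.2763 → include.
Rate on top 2: 0.4986. ants: 0.874 > 0.4986 → include.
Rate on top 3: 0.5296. flies: 0.278 < 0.5296 → exclude; stop.
Optimal diet: caterpillars, small beetles, ants — 3 of 4 types.

3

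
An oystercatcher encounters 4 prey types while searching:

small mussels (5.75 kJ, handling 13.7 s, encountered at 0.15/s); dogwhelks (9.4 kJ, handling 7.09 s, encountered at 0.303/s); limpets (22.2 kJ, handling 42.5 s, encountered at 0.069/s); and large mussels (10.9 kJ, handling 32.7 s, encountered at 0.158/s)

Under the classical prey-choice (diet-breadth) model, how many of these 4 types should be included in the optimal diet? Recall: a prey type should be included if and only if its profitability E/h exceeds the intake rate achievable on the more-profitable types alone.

Profitabilities (E/h, kJ/s): dogwhelks 1.33, limpets 0.522, small mussels 0.42, large mussels 0.333. Add prey in this order while the next type's profitability exceeds the intake rate on those already taken.
Rate on top 1: 0.9047. limpets: 0.522 < 0.9047 → exclude; stop.
Optimal diet: dogwhelks — 1 of 4 types.

1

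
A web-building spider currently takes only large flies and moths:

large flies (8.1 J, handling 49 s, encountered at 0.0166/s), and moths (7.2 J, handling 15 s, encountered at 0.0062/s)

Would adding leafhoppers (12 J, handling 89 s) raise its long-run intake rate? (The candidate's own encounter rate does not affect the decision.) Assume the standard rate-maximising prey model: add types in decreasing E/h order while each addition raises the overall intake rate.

Yes

On large flies and moths alone, R = ΣλE/(1+Σλh) = 0.1791/1.906 = 0.09395 J/s.
leafhoppers: E/h = 12/89 = 0.1348 J/s.
Since 0.1348 > R, including leafhoppers increases the long-run rate.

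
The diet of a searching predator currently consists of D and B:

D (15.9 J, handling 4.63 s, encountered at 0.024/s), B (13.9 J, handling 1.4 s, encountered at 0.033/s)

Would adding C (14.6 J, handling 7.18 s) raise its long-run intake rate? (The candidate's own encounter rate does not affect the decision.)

On D and B alone, R = ΣλE/(1+Σλh) = 0.8403/1.157 = 0.7261 J/s.
Profitability of C: 14.6/7.18 = 2.033 J/s.
2.033 > 0.7261, so adding C raises the average — include it.

Yes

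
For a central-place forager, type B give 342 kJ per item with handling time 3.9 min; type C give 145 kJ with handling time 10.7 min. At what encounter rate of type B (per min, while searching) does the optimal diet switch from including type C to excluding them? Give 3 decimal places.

0.047 per min

The zero-one rule: include type C iff E₂/h₂ > λE₁/(1+λh₁). Equality gives the switch point.
λE₁h₂ = E₂ + λE₂h₁ ⇒ λ = E₂/(E₁h₂ − E₂h₁) = 145/(3659 − 565.5) = 0.04687 per min.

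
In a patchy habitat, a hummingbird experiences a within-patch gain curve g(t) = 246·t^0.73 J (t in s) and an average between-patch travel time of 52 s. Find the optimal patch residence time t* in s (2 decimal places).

140.59 s

By the marginal value theorem, leave when the instantaneous gain rate g'(t) equals the habitat-wide average g(t)/(T + t).
g'(t) = 0.73·246·t^-0.27. Setting 0.73·246·t^-0.27 = 246·t^0.73/(52+t) gives 0.73(52+t) = t, so 0.27·t = 0.73×52.
t* = 0.73×52/0.27 = 140.6 s.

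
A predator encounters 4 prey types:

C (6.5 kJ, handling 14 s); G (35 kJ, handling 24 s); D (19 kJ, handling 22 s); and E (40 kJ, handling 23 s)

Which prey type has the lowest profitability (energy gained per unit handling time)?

C

Profitability E/h (kJ/s): C = 6.5/14 = 0.464, G = 35/24 = 1.46, D = 19/22 = 0.864, E = 40/23 = 1.74.
Ranked: E > G > D > C.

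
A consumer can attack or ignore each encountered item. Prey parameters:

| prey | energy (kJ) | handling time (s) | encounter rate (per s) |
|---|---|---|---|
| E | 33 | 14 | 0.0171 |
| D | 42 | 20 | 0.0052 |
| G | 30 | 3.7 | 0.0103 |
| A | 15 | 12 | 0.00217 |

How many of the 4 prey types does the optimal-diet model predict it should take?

4

Rank by E/h (kJ/s): G 8.11, E 2.36, D 2.1, A 1.25. Include each in turn until the next type's E/h falls below the running intake rate.
Rate on top 1: 0.2977. E: 2.36 > 0.2977 → include.
Rate on top 2: 0.6836. D: 2.1 > 0.6836 → include.
Rate on top 3: 0.7902. A: 1.25 > 0.7902 → include.
Optimal diet: G, E, D, A — 4 of 4 types.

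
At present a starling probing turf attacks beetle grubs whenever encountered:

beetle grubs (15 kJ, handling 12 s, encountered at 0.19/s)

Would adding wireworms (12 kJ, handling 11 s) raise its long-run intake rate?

On beetle grubs alone, R = ΣλE/(1+Σλh) = 2.85/3.28 = 0.8689 kJ/s.
Profitability of wireworms: 12/11 = 1.091 kJ/s.
1.091 > 0.8689, so adding wireworms raises the average — include it.

Yes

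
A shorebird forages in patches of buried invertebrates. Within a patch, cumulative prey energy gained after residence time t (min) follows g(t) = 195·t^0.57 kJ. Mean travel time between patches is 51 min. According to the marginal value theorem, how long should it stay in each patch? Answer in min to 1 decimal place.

67.6 min

Maximise g(t)/(T+t): set derivative to zero → g'(t)(T+t) = g(t).
g'(t) = 0.57·195·t^-0.43. Setting 0.57·195·t^-0.43 = 195·t^0.57/(51+t) gives 0.57(51+t) = t, so 0.43·t = 0.57×51.
t* = 0.57×51/0.43 = 67.6 min.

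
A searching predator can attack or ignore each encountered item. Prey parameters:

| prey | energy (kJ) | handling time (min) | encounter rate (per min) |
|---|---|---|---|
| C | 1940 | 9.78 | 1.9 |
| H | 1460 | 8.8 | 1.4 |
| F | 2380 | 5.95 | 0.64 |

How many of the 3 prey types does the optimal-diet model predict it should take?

1

Rank by E/h (kJ/min): F 400, C 198, H 166. Include each in turn until the next type's E/h falls below the running intake rate.
Rate on top 1: 316.8. C: 198 < 316.8 → exclude; stop.
Optimal diet: F — 1 of 3 types.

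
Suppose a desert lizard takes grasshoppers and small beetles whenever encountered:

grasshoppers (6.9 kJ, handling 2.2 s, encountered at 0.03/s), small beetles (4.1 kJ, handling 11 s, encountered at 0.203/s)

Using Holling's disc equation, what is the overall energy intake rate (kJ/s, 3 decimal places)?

R = (0.03×6.9 + 0.203×4.1) / (1 + 0.03×2.2 + 0.203×11) = 1.039/3.299 = 0.315 kJ/s.

0.315 kJ/s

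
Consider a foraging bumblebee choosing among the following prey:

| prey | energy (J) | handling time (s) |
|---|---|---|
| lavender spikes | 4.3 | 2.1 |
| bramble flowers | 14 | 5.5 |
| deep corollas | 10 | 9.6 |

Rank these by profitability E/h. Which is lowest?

In descending order of E/h:
bramble flowers: 14/5.5 = 2.55 J/s
lavender spikes: 4.3/2.1 = 2.05 J/s
deep corollas: 10/9.6 = 1.04 J/s

deep corollas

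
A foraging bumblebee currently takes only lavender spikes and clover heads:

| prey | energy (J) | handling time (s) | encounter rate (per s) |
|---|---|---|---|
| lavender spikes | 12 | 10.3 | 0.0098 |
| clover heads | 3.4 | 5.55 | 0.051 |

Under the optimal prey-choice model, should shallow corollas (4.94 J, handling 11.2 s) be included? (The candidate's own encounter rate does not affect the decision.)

On lavender spikes and clover heads alone, R = ΣλE/(1+Σλh) = 0.291/1.384 = 0.2103 J/s.
Profitability of shallow corollas: 4.94/11.2 = 0.4411 J/s.
Since 0.4411 > R, including shallow corollas increases the long-run rate.

Yes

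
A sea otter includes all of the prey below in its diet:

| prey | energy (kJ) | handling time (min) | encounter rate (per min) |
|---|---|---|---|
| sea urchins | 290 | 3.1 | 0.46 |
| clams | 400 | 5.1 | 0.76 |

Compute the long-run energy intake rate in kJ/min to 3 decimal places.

R = (0.46×290 + 0.76×400) / (1 + 0.46×3.1 + 0.76×5.1) = 437.4/6.302 = 69.41 kJ/min.

69.407 kJ/min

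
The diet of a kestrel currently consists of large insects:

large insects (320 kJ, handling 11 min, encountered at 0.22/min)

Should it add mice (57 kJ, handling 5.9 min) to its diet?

Current rate: (0.22×320)/(1 + 0.22×11) = 20.58 kJ/min.
Profitability of mice: 57/5.9 = 9.661 kJ/min.
Since 9.661 < R, time spent handling mice is better spent searching.

No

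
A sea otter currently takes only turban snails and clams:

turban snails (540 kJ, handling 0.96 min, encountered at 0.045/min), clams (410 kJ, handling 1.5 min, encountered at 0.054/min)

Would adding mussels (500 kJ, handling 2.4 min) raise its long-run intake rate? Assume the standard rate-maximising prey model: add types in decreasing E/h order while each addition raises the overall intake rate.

Yes

Intake rate on the current diet: R = (0.045×540 + 0.054×410) / (1 + 0.045×0.96 + 0.054×1.5) = 46.44/1.124 = 41.31 kJ/min.
Profitability of mussels: 500/2.4 = 208.3 kJ/min.
208.3 > 41.31, so adding mussels raises the average — include it.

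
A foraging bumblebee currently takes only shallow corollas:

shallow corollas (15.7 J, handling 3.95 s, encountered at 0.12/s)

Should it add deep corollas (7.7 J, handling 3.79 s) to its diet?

Current rate: (0.12×15.7)/(1 + 0.12×3.95) = 1.278 J/s.
Profitability of deep corollas: 7.7/3.79 = 2.032 J/s.
Since 2.032 > R, including deep corollas increases the long-run rate.

Yes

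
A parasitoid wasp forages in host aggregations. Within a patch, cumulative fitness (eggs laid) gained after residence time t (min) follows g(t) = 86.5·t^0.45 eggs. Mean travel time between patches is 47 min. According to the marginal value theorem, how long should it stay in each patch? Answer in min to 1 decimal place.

By the marginal value theorem, leave when the instantaneous gain rate g'(t) equals the habitat-wide average g(t)/(T + t).
g'(t) = 0.45·86.5·t^-0.55. Setting 0.45·86.5·t^-0.55 = 86.5·t^0.45/(47+t) gives 0.45(47+t) = t, so 0.55·t = 0.45×47.
t* = 0.45×47/0.55 = 38.45 min.

38.5 min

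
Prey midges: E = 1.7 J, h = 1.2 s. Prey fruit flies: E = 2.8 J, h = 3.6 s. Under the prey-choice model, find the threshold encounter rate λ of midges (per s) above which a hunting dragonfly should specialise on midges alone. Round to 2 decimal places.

1.01 per s

At the threshold, the rate on midges alone equals the profitability of fruit flies: λ·1.7/(1 + λ·1.2) = 2.8/3.6 = 0.7778.
Rearranging, λ(1.7 − 0.7778×1.2) = 0.7778, so λ = 0.7778/0.7667 = 1.014 per s.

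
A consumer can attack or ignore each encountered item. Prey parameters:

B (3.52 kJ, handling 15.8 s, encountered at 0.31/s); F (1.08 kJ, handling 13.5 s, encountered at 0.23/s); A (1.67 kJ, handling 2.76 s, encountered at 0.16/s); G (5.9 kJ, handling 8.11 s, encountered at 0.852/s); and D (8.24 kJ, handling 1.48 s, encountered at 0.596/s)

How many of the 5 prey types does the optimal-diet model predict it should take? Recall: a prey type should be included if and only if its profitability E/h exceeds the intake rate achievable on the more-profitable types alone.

Profitabilities (E/h, kJ/s): D 5.57, G 0.727, A 0.605, B 0.223, F 0.08. Add prey in this order while the next type's profitability exceeds the intake rate on those already taken.
Rate on top 1: 2.609. G: 0.727 < 2.609 → exclude; stop.
Optimal diet: D — 1 of 5 types.

1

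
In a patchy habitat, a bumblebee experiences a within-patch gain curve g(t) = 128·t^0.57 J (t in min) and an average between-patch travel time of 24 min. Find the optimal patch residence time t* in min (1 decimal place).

31.8 min

By the marginal value theorem, leave when the instantaneous gain rate g'(t) equals the habitat-wide average g(t)/(T + t).
g'(t) = 0.57·128·t^-0.43. Setting 0.57·128·t^-0.43 = 128·t^0.57/(24+t) gives 0.57(24+t) = t, so 0.43·t = 0.57×24.
t* = 0.57×24/0.43 = 31.81 min.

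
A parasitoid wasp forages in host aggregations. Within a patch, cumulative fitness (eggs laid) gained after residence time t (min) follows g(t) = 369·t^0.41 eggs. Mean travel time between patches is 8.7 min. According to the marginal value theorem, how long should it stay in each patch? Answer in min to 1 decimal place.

Optimal t* satisfies g'(t*) = g(t*)/(T + t*).
g'(t) = 0.41·369·t^-0.59. Setting 0.41·369·t^-0.59 = 369·t^0.41/(8.7+t) gives 0.41(8.7+t) = t, so 0.59·t = 0.41×8.7.
t* = 0.41×8.7/0.59 = 6.046 min.

6.0 min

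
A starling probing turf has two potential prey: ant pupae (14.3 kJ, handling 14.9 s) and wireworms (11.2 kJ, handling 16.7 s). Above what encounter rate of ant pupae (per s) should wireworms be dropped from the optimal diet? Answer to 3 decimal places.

At the threshold, the rate on ant pupae alone equals the profitability of wireworms: λ·14.3/(1 + λ·14.9) = 11.2/16.7 = 0.6707.
Rearranging, λ(14.3 − 0.6707×14.9) = 0.6707, so λ = 0.6707/4.307 = 0.1557 per s.

0.156 per s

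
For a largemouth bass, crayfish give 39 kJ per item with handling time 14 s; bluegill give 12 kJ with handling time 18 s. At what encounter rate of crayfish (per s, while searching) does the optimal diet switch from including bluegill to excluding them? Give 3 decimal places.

At the threshold, the rate on crayfish alone equals the profitability of bluegill: λ·39/(1 + λ·14) = 12/18 = 0.6667.
Rearranging, λ(39 − 0.6667×14) = 0.6667, so λ = 0.6667/29.67 = 0.02247 per s.

0.022 per s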